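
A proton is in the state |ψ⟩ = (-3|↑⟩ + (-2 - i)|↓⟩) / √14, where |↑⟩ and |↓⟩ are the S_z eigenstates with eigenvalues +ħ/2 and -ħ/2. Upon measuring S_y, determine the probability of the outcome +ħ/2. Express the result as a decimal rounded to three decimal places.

|+y⟩ = (|↑⟩ + i|↓⟩)/√2, so ⟨+y|ψ⟩ = (-4 + 2i) / (√2·√14).
P = |-4 + 2i|² / 28 = 20/28.

0.714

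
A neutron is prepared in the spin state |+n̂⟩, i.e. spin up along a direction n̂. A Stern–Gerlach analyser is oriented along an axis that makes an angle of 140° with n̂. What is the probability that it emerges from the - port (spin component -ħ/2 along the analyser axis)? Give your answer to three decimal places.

For spin-½, the probability of finding spin-up along an axis at angle θ to the initial spin direction is cos²(θ/2); spin-down is sin²(θ/2).
θ = 140°, so P = sin²(70°) ≈ 0.883.

0.883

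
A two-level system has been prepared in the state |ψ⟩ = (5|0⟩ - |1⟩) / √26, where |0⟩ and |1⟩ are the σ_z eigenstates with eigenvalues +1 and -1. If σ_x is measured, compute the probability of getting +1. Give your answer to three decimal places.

|+x⟩ = (|0⟩ + |1⟩)/√2, so ⟨+x|ψ⟩ = (4) / (√2·√26).
P = |4|² / 52 = 16/52.

0.308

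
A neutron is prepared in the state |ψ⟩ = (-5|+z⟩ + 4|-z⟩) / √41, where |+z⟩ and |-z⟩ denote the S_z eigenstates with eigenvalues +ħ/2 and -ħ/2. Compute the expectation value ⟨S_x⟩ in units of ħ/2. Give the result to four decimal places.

⟨σ_x⟩ = 2 Re(a* b)/(|a|²+|b|²) with a = -5, b = 4.
a* b = -20, so ⟨σ_x⟩ = -40/41.
⟨S_x⟩ = (ħ/2)·⟨σ_x⟩.

-0.9756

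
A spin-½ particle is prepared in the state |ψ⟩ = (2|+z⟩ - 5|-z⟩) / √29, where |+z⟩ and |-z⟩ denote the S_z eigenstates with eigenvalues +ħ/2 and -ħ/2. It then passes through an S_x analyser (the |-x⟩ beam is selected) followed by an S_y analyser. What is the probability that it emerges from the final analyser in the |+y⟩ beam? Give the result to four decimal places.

0.4224

First analyser (S_x): P(|-x⟩) = |⟨-x|ψ⟩|² = 49/58.
After stage 1 the state is |-x⟩; P(|+y⟩) = |⟨+y|-x⟩|² = 1/2.
Joint probability = 49/58 × 1/2 = 0.4224.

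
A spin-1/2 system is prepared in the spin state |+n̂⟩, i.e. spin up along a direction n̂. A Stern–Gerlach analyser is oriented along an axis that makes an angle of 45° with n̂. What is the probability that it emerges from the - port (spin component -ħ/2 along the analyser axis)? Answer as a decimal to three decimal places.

0.146

For spin-½, the probability of finding spin-up along an axis at angle θ to the initial spin direction is cos²(θ/2); spin-down is sin²(θ/2).
θ = 45°, so P = sin²(22.5°) ≈ 0.146.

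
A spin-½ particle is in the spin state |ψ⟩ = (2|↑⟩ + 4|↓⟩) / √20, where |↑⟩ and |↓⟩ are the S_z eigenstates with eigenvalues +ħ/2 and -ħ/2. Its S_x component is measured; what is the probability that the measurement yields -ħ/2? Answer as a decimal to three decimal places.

|-x⟩ = (|↑⟩ - |↓⟩)/√2, so ⟨-x|ψ⟩ = (-2) / (√2·√20).
P = |-2|² / 40 = 4/40.

0.100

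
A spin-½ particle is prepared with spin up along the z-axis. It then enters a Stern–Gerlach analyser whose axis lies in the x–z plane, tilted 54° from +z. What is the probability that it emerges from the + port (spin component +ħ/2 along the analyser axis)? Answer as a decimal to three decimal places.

For spin-½, the probability of finding spin-up along an axis at angle θ to the initial spin direction is cos²(θ/2); spin-down is sin²(θ/2).
θ = 54°, so P = cos²(27°) ≈ 0.794.

0.794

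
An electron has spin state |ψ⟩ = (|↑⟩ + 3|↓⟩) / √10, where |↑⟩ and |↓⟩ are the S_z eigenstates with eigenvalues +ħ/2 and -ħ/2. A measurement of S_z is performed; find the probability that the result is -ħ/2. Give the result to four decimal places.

0.9000

The -ħ/2 outcome corresponds to |↓⟩. Its amplitude in |ψ⟩ is 3/√10.
P = |3|² / 10 = 9/10.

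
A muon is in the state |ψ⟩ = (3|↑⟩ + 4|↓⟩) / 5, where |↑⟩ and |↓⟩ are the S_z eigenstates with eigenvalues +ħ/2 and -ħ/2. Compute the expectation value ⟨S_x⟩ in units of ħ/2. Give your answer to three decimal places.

⟨σ_x⟩ = 2 Re(a* b)/(|a|²+|b|²) with a = 3, b = 4.
a* b = 12, so ⟨σ_x⟩ = 24/25.
⟨S_x⟩ = (ħ/2)·⟨σ_x⟩.

0.960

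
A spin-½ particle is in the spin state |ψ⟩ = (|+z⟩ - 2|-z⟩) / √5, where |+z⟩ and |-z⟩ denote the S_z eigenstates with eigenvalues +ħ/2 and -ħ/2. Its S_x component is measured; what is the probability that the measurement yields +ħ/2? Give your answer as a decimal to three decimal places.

|+x⟩ = (|+z⟩ + |-z⟩)/√2, so ⟨+x|ψ⟩ = (-1) / (√2·√5).
P = |-1|² / 10 = 1/10.

0.100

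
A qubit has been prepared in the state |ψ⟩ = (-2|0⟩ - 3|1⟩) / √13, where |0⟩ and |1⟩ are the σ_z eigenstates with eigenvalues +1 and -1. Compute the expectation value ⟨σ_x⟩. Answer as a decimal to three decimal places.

0.923

⟨σ_x⟩ = 2 Re(a* b)/(|a|²+|b|²) with a = -2, b = -3.
a* b = 6, so ⟨σ_x⟩ = 12/13.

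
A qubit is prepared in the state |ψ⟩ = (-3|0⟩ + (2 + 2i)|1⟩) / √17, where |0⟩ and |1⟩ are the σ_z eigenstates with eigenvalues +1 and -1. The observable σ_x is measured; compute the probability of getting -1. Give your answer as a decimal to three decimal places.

0.853

|-x⟩ = (|0⟩ - |1⟩)/√2, so ⟨-x|ψ⟩ = (-5 - 2i) / (√2·√17).
P = |-5 - 2i|² / 34 = 29/34.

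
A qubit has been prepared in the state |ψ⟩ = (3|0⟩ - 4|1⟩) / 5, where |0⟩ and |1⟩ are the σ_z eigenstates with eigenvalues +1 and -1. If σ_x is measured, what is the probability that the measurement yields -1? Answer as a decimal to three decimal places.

|-x⟩ = (|0⟩ - |1⟩)/√2, so ⟨-x|ψ⟩ = (7) / (√2·5).
P = |7|² / 50 = 49/50.

0.980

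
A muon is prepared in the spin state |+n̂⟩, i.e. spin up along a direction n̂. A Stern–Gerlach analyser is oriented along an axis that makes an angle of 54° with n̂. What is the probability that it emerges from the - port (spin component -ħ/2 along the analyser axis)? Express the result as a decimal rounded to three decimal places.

For spin-½, the probability of finding spin-up along an axis at angle θ to the initial spin direction is cos²(θ/2); spin-down is sin²(θ/2).
θ = 54°, so P = sin²(27°) ≈ 0.206.

0.206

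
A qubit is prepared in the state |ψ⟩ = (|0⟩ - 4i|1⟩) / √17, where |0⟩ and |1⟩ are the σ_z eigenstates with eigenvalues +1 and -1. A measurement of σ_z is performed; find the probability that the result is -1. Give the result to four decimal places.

The -1 outcome corresponds to |1⟩. Its amplitude in |ψ⟩ is -4i/√17.
P = |-4i|² / 17 = 16/17.

0.9412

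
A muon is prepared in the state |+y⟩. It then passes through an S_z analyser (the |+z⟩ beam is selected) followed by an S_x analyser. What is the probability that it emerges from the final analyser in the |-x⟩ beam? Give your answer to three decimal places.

First analyser (S_z): from |+y⟩, P(|+z⟩) = 1/2.
After stage 1 the state is |+z⟩; P(|-x⟩) = |⟨-x|+z⟩|² = 1/2.
Joint probability = 1/2 × 1/2 = 0.250.

0.250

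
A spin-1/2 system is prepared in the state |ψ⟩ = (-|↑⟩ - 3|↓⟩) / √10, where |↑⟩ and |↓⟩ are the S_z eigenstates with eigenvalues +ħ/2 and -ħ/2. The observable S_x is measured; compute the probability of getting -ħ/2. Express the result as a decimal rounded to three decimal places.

|-x⟩ = (|↑⟩ - |↓⟩)/√2, so ⟨-x|ψ⟩ = (2) / (√2·√10).
P = |2|² / 20 = 4/20.

0.200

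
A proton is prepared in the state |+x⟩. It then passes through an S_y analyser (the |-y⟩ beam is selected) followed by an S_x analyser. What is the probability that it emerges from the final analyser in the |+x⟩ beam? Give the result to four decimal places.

0.2500

First analyser (S_y): from |+x⟩, P(|-y⟩) = 1/2.
After stage 1 the state is |-y⟩; P(|+x⟩) = |⟨+x|-y⟩|² = 1/2.
Joint probability = 1/2 × 1/2 = 0.2500.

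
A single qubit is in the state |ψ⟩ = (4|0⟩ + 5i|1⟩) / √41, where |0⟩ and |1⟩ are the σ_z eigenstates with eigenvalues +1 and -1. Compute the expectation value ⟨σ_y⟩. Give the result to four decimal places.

0.9756

⟨σ_y⟩ = 2 Im(a* b)/(|a|²+|b|²) with a = 4, b = 5i.
a* b = 20i, so ⟨σ_y⟩ = 40/41.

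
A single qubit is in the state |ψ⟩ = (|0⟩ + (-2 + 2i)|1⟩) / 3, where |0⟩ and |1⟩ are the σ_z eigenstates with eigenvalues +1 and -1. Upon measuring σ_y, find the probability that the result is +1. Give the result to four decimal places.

0.7222

|+y⟩ = (|0⟩ + i|1⟩)/√2, so ⟨+y|ψ⟩ = (3 + 2i) / (√2·3).
P = |3 + 2i|² / 18 = 13/18.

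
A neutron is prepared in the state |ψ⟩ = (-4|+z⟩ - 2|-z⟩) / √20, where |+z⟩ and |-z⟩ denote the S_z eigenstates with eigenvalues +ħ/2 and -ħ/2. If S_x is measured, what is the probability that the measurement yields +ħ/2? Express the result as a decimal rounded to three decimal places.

|+x⟩ = (|+z⟩ + |-z⟩)/√2, so ⟨+x|ψ⟩ = (-6) / (√2·√20).
P = |-6|² / 40 = 36/40.

0.900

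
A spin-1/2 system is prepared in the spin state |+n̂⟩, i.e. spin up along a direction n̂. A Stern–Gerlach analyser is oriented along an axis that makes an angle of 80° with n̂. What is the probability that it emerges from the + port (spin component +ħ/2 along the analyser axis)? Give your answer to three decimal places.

0.587

For spin-½, the probability of finding spin-up along an axis at angle θ to the initial spin direction is cos²(θ/2); spin-down is sin²(θ/2).
θ = 80°, so P = cos²(40°) ≈ 0.587.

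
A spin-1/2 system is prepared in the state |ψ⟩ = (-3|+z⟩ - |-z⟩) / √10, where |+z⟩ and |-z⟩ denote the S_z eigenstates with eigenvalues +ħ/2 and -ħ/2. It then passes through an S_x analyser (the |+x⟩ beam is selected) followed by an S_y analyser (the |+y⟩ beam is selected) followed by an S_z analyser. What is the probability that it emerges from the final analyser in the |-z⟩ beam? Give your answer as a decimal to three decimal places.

0.200

First analyser (S_x): P(|+x⟩) = |⟨+x|ψ⟩|² = 16/20.
After stage 1 the state is |+x⟩; P(|+y⟩) = |⟨+y|+x⟩|² = 1/2.
After stage 2 the state is |+y⟩; P(|-z⟩) = |⟨-z|+y⟩|² = 1/2.
Joint probability = 16/20 × 1/2 × 1/2 = 0.200.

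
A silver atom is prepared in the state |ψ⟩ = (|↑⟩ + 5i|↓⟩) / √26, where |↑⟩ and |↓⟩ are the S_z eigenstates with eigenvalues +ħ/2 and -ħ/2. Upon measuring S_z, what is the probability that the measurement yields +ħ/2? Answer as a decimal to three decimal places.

0.038

The +ħ/2 outcome corresponds to |↑⟩. Its amplitude in |ψ⟩ is 1/√26.
P = |1|² / 26 = 1/26.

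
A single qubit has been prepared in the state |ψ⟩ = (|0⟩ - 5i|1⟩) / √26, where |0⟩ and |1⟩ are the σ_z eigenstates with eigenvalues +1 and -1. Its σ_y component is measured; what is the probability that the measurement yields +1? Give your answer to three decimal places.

|+y⟩ = (|0⟩ + i|1⟩)/√2, so ⟨+y|ψ⟩ = (-4) / (√2·√26).
P = |-4|² / 52 = 16/52.

0.308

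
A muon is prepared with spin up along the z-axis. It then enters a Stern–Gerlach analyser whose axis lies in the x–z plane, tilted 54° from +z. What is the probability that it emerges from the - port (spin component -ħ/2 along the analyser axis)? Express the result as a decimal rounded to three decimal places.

For spin-½, the probability of finding spin-up along an axis at angle θ to the initial spin direction is cos²(θ/2); spin-down is sin²(θ/2).
θ = 54°, so P = sin²(27°) ≈ 0.206.

0.206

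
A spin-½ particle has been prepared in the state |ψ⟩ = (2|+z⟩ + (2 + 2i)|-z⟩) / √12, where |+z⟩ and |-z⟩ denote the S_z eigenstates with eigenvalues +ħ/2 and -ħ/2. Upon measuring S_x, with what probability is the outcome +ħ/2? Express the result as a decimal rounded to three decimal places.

0.833

|+x⟩ = (|+z⟩ + |-z⟩)/√2, so ⟨+x|ψ⟩ = (4 + 2i) / (√2·√12).
P = |4 + 2i|² / 24 = 20/24.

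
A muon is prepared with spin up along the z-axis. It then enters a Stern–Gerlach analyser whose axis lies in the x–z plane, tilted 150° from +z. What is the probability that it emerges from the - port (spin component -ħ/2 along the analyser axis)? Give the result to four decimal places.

0.9330

For spin-½, the probability of finding spin-up along an axis at angle θ to the initial spin direction is cos²(θ/2); spin-down is sin²(θ/2).
θ = 150°, so P = sin²(75°) ≈ 0.9330.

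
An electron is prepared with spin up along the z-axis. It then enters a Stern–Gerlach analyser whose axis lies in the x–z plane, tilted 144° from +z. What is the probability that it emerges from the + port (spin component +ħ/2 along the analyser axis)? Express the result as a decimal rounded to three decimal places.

For spin-½, the probability of finding spin-up along an axis at angle θ to the initial spin direction is cos²(θ/2); spin-down is sin²(θ/2).
θ = 144°, so P = cos²(72°) ≈ 0.095.

0.095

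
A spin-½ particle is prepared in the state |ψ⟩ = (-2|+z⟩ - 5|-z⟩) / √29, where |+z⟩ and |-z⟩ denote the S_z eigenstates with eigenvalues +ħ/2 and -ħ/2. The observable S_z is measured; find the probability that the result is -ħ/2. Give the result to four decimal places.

0.8621

The -ħ/2 outcome corresponds to |-z⟩. Its amplitude in |ψ⟩ is -5/√29.
P = |-5|² / 29 = 25/29.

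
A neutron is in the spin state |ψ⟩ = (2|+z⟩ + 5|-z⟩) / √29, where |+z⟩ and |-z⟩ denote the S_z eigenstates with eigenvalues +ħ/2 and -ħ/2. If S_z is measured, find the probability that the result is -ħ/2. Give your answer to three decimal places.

The -ħ/2 outcome corresponds to |-z⟩. Its amplitude in |ψ⟩ is 5/√29.
P = |5|² / 29 = 25/29.

0.862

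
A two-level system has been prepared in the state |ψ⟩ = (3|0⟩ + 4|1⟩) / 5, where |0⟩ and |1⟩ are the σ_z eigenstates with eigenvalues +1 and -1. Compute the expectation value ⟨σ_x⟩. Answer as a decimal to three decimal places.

0.960

⟨σ_x⟩ = 2 Re(a* b)/(|a|²+|b|²) with a = 3, b = 4.
a* b = 12, so ⟨σ_x⟩ = 24/25.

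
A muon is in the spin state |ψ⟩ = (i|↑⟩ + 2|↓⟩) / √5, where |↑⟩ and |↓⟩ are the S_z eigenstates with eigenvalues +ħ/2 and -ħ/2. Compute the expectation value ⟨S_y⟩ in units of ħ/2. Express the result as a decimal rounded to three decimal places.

⟨σ_y⟩ = 2 Im(a* b)/(|a|²+|b|²) with a = i, b = 2.
a* b = -2i, so ⟨σ_y⟩ = -4/5.
⟨S_y⟩ = (ħ/2)·⟨σ_y⟩.

-0.800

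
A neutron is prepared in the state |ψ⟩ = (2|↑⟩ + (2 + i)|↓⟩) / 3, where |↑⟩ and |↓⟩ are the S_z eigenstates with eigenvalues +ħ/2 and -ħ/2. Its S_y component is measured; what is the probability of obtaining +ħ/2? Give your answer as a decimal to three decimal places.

0.722

|+y⟩ = (|↑⟩ + i|↓⟩)/√2, so ⟨+y|ψ⟩ = (3 - 2i) / (√2·3).
P = |3 - 2i|² / 18 = 13/18.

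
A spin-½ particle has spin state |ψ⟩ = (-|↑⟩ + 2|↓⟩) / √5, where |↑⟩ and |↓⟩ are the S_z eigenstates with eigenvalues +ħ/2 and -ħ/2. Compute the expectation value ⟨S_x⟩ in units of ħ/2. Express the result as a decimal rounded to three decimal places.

-0.800

⟨σ_x⟩ = 2 Re(a* b)/(|a|²+|b|²) with a = -1, b = 2.
a* b = -2, so ⟨σ_x⟩ = -4/5.
⟨S_x⟩ = (ħ/2)·⟨σ_x⟩.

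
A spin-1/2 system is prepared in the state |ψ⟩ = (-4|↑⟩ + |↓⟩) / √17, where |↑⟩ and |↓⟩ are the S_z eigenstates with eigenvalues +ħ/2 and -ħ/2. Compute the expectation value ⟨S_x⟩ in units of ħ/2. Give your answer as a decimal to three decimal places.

⟨σ_x⟩ = 2 Re(a* b)/(|a|²+|b|²) with a = -4, b = 1.
a* b = -4, so ⟨σ_x⟩ = -8/17.
⟨S_x⟩ = (ħ/2)·⟨σ_x⟩.

-0.471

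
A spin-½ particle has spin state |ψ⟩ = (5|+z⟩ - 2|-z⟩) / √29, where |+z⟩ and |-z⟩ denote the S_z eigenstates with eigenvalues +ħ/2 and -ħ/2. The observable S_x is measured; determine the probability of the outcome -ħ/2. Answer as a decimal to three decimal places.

0.845

|-x⟩ = (|+z⟩ - |-z⟩)/√2, so ⟨-x|ψ⟩ = (7) / (√2·√29).
P = |7|² / 58 = 49/58.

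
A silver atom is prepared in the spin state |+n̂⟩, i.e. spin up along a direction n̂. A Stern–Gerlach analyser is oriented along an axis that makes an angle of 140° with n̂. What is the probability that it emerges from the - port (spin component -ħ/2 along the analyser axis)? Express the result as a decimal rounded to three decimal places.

0.883

For spin-½, the probability of finding spin-up along an axis at angle θ to the initial spin direction is cos²(θ/2); spin-down is sin²(θ/2).
θ = 140°, so P = sin²(70°) ≈ 0.883.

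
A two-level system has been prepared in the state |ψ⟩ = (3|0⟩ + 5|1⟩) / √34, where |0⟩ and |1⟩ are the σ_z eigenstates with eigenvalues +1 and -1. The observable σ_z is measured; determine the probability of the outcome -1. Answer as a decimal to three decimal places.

0.735

The -1 outcome corresponds to |1⟩. Its amplitude in |ψ⟩ is 5/√34.
P = |5|² / 34 = 25/34.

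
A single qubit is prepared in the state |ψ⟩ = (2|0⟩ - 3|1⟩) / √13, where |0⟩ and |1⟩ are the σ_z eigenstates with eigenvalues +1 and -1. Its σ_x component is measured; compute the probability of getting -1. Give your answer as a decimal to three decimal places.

|-x⟩ = (|0⟩ - |1⟩)/√2, so ⟨-x|ψ⟩ = (5) / (√2·√13).
P = |5|² / 26 = 25/26.

0.962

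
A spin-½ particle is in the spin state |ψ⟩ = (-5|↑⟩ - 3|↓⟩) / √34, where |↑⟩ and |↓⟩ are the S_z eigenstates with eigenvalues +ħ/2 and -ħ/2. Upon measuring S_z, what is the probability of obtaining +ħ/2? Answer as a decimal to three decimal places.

0.735

The +ħ/2 outcome corresponds to |↑⟩. Its amplitude in |ψ⟩ is -5/√34.
P = |-5|² / 34 = 25/34.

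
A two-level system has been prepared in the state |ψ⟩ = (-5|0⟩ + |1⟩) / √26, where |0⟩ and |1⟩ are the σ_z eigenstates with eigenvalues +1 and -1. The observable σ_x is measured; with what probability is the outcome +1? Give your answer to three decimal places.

0.308

|+x⟩ = (|0⟩ + |1⟩)/√2, so ⟨+x|ψ⟩ = (-4) / (√2·√26).
P = |-4|² / 52 = 16/52.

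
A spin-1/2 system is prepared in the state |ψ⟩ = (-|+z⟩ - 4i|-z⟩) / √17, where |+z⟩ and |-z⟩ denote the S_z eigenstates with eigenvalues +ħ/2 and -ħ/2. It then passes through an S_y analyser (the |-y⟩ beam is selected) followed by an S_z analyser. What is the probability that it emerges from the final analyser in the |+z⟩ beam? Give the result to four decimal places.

0.1324

First analyser (S_y): P(|-y⟩) = |⟨-y|ψ⟩|² = 9/34.
After stage 1 the state is |-y⟩; P(|+z⟩) = |⟨+z|-y⟩|² = 1/2.
Joint probability = 9/34 × 1/2 = 0.1324.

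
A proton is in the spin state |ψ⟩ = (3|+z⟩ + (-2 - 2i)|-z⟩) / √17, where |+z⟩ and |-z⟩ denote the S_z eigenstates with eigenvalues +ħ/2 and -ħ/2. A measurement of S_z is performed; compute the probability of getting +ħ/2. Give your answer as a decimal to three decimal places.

0.529

The +ħ/2 outcome corresponds to |+z⟩. Its amplitude in |ψ⟩ is 3/√17.
P = |3|² / 17 = 9/17.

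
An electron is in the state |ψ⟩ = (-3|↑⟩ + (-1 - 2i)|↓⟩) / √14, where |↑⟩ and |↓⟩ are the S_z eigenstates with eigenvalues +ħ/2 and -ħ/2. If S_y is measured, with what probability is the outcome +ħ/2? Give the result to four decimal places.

|+y⟩ = (|↑⟩ + i|↓⟩)/√2, so ⟨+y|ψ⟩ = (-5 + i) / (√2·√14).
P = |-5 + i|² / 28 = 26/28.

0.9286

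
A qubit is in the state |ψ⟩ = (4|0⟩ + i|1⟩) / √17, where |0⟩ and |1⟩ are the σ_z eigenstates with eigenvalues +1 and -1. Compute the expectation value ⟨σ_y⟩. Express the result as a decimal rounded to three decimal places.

⟨σ_y⟩ = 2 Im(a* b)/(|a|²+|b|²) with a = 4, b = i.
a* b = 4i, so ⟨σ_y⟩ = 8/17.

0.471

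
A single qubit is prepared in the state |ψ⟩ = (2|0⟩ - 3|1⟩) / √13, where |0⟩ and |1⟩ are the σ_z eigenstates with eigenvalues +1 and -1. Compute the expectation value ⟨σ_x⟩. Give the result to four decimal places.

-0.9231

⟨σ_x⟩ = 2 Re(a* b)/(|a|²+|b|²) with a = 2, b = -3.
a* b = -6, so ⟨σ_x⟩ = -12/13.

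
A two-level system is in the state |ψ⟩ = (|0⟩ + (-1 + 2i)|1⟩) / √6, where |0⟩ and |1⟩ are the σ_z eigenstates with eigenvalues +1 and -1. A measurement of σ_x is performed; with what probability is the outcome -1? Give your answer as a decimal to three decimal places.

|-x⟩ = (|0⟩ - |1⟩)/√2, so ⟨-x|ψ⟩ = (2 - 2i) / (√2·√6).
P = |2 - 2i|² / 12 = 8/12.

0.667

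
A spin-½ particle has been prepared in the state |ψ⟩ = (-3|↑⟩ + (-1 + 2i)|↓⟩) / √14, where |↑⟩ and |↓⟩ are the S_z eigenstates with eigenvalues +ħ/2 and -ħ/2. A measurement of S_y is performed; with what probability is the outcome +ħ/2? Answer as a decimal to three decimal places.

|+y⟩ = (|↑⟩ + i|↓⟩)/√2, so ⟨+y|ψ⟩ = (-1 + i) / (√2·√14).
P = |-1 + i|² / 28 = 2/28.

0.071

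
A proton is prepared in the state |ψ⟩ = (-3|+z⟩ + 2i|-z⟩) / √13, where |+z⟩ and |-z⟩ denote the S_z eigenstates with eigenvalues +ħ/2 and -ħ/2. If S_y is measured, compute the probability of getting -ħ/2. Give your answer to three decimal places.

0.962

|-y⟩ = (|+z⟩ - i|-z⟩)/√2, so ⟨-y|ψ⟩ = (-5) / (√2·√13).
P = |-5|² / 26 = 25/26.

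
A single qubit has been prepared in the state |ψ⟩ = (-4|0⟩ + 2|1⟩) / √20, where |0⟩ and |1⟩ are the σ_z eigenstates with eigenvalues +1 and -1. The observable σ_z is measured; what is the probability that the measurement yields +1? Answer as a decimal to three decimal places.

The +1 outcome corresponds to |0⟩. Its amplitude in |ψ⟩ is -4/√20.
P = |-4|² / 20 = 16/20.

0.800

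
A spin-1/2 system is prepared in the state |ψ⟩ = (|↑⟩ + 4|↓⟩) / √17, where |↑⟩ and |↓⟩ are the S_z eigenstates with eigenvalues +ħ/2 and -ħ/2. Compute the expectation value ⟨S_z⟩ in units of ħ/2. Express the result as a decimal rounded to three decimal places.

-0.882

⟨σ_z⟩ = |a|² - |b|² divided by |a|²+|b|², with a, b the |↑⟩, |↓⟩ amplitudes.
= (1 - 16)/17 = -15/17.
⟨S_z⟩ = (ħ/2)·⟨σ_z⟩.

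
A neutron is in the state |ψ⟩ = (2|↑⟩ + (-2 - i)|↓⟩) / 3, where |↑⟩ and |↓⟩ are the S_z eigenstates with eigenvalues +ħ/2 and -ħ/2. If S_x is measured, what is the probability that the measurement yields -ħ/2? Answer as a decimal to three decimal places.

0.944

|-x⟩ = (|↑⟩ - |↓⟩)/√2, so ⟨-x|ψ⟩ = (4 + i) / (√2·3).
P = |4 + i|² / 18 = 17/18.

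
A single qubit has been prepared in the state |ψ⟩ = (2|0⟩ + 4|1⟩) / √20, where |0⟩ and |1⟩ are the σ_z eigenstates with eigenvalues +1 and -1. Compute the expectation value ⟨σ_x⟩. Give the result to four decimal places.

⟨σ_x⟩ = 2 Re(a* b)/(|a|²+|b|²) with a = 2, b = 4.
a* b = 8, so ⟨σ_x⟩ = 16/20.

0.8000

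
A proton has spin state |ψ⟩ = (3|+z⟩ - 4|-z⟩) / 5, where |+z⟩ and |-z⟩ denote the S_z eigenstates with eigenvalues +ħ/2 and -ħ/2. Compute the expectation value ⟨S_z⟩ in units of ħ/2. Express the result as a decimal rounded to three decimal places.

⟨σ_z⟩ = |a|² - |b|² divided by |a|²+|b|², with a, b the |+z⟩, |-z⟩ amplitudes.
= (9 - 16)/25 = -7/25.
⟨S_z⟩ = (ħ/2)·⟨σ_z⟩.

-0.280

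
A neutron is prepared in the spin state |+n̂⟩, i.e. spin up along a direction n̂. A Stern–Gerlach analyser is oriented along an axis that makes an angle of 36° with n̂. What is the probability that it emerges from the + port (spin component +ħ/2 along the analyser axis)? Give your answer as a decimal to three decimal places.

0.905

For spin-½, the probability of finding spin-up along an axis at angle θ to the initial spin direction is cos²(θ/2); spin-down is sin²(θ/2).
θ = 36°, so P = cos²(18°) ≈ 0.905.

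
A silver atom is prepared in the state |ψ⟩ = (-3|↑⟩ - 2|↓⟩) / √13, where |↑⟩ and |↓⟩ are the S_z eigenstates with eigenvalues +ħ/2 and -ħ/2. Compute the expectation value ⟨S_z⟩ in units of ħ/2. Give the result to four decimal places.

0.3846

⟨σ_z⟩ = |a|² - |b|² divided by |a|²+|b|², with a, b the |↑⟩, |↓⟩ amplitudes.
= (9 - 4)/13 = 5/13.
⟨S_z⟩ = (ħ/2)·⟨σ_z⟩.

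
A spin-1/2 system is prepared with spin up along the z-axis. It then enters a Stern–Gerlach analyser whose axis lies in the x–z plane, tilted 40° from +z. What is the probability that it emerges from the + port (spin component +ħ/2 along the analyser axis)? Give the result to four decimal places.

0.8830

For spin-½, the probability of finding spin-up along an axis at angle θ to the initial spin direction is cos²(θ/2); spin-down is sin²(θ/2).
θ = 40°, so P = cos²(20°) ≈ 0.8830.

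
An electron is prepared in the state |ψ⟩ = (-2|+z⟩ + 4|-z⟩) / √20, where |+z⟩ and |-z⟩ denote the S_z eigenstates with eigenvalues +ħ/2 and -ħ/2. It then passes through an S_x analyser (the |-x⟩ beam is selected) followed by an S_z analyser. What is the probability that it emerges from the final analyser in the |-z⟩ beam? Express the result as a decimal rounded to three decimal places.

First analyser (S_x): P(|-x⟩) = |⟨-x|ψ⟩|² = 36/40.
After stage 1 the state is |-x⟩; P(|-z⟩) = |⟨-z|-x⟩|² = 1/2.
Joint probability = 36/40 × 1/2 = 0.450.

0.450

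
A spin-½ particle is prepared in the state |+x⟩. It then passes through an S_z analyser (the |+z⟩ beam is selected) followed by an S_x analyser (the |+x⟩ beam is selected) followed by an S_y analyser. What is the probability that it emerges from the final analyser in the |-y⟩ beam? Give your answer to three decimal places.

0.125

First analyser (S_z): from |+x⟩, P(|+z⟩) = 1/2.
After stage 1 the state is |+z⟩; P(|+x⟩) = |⟨+x|+z⟩|² = 1/2.
After stage 2 the state is |+x⟩; P(|-y⟩) = |⟨-y|+x⟩|² = 1/2.
Joint probability = 1/2 × 1/2 × 1/2 = 0.125.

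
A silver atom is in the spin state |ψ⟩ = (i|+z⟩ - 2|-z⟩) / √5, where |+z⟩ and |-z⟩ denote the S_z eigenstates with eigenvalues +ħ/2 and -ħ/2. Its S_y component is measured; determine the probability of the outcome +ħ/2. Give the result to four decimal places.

0.9000

|+y⟩ = (|+z⟩ + i|-z⟩)/√2, so ⟨+y|ψ⟩ = (3i) / (√2·√5).
P = |3i|² / 10 = 9/10.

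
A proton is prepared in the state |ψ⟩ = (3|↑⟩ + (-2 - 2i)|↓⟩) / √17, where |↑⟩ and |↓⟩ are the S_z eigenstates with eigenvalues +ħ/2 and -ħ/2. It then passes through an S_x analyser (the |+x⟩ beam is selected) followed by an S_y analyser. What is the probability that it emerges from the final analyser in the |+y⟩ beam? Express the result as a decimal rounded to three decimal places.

First analyser (S_x): P(|+x⟩) = |⟨+x|ψ⟩|² = 5/34.
After stage 1 the state is |+x⟩; P(|+y⟩) = |⟨+y|+x⟩|² = 1/2.
Joint probability = 5/34 × 1/2 = 0.074.

0.074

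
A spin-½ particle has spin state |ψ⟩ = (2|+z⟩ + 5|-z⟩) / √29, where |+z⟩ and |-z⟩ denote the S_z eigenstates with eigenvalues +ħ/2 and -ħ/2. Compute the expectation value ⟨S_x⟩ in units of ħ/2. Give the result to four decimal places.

0.6897

⟨σ_x⟩ = 2 Re(a* b)/(|a|²+|b|²) with a = 2, b = 5.
a* b = 10, so ⟨σ_x⟩ = 20/29.
⟨S_x⟩ = (ħ/2)·⟨σ_x⟩.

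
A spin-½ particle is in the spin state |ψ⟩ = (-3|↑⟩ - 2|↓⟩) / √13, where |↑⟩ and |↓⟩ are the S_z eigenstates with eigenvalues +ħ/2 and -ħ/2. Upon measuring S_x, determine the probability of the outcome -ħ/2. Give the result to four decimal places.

0.0385

|-x⟩ = (|↑⟩ - |↓⟩)/√2, so ⟨-x|ψ⟩ = (-1) / (√2·√13).
P = |-1|² / 26 = 1/26.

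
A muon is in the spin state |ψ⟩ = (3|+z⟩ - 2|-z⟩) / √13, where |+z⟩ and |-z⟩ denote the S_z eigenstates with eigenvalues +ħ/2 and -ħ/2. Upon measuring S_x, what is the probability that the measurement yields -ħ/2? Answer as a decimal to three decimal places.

0.962

|-x⟩ = (|+z⟩ - |-z⟩)/√2, so ⟨-x|ψ⟩ = (5) / (√2·√13).
P = |5|² / 26 = 25/26.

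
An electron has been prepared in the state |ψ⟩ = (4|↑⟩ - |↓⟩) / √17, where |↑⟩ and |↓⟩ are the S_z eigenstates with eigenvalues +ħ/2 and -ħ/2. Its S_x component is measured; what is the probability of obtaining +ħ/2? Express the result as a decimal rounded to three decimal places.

0.265

|+x⟩ = (|↑⟩ + |↓⟩)/√2, so ⟨+x|ψ⟩ = (3) / (√2·√17).
P = |3|² / 34 = 9/34.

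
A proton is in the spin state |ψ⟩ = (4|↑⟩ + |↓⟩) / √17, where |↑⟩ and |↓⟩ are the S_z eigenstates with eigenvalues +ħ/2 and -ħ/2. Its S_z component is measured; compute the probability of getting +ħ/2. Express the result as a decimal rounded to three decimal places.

0.941

The +ħ/2 outcome corresponds to |↑⟩. Its amplitude in |ψ⟩ is 4/√17.
P = |4|² / 17 = 16/17.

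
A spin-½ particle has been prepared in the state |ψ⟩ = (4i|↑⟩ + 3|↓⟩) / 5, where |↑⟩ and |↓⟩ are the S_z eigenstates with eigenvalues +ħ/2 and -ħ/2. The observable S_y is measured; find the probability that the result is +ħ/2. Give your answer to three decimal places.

|+y⟩ = (|↑⟩ + i|↓⟩)/√2, so ⟨+y|ψ⟩ = (i) / (√2·5).
P = |i|² / 50 = 1/50.

0.020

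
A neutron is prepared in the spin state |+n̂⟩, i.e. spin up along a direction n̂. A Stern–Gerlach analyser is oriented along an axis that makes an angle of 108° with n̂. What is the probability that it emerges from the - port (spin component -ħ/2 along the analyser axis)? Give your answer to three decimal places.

0.655

For spin-½, the probability of finding spin-up along an axis at angle θ to the initial spin direction is cos²(θ/2); spin-down is sin²(θ/2).
θ = 108°, so P = sin²(54°) ≈ 0.655.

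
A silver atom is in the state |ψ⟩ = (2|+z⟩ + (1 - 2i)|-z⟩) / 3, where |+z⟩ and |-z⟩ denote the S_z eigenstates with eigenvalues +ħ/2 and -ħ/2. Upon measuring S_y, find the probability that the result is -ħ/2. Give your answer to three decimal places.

|-y⟩ = (|+z⟩ - i|-z⟩)/√2, so ⟨-y|ψ⟩ = (4 + i) / (√2·3).
P = |4 + i|² / 18 = 17/18.

0.944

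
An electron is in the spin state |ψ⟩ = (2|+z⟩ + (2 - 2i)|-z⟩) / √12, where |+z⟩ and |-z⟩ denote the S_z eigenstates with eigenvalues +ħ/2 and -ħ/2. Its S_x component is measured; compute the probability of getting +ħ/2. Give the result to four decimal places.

|+x⟩ = (|+z⟩ + |-z⟩)/√2, so ⟨+x|ψ⟩ = (4 - 2i) / (√2·√12).
P = |4 - 2i|² / 24 = 20/24.

0.8333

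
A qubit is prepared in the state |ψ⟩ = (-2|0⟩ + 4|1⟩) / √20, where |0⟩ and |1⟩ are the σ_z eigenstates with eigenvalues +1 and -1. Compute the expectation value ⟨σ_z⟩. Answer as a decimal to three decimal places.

⟨σ_z⟩ = |a|² - |b|² divided by |a|²+|b|², with a, b the |0⟩, |1⟩ amplitudes.
= (4 - 16)/20 = -12/20.

-0.600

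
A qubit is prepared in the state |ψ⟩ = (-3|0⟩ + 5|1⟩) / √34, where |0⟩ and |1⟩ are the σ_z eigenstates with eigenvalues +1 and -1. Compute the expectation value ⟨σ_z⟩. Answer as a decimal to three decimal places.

⟨σ_z⟩ = |a|² - |b|² divided by |a|²+|b|², with a, b the |0⟩, |1⟩ amplitudes.
= (9 - 25)/34 = -16/34.

-0.471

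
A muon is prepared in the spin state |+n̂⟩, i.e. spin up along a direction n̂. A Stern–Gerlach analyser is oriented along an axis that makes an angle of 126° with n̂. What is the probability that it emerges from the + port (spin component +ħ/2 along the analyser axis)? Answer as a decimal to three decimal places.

For spin-½, the probability of finding spin-up along an axis at angle θ to the initial spin direction is cos²(θ/2); spin-down is sin²(θ/2).
θ = 126°, so P = cos²(63°) ≈ 0.206.

0.206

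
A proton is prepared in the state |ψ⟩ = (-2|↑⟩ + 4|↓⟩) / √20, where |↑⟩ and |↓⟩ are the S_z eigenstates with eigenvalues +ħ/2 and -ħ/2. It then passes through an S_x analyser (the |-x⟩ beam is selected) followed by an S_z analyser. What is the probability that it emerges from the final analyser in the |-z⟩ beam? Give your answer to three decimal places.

0.450

First analyser (S_x): P(|-x⟩) = |⟨-x|ψ⟩|² = 36/40.
After stage 1 the state is |-x⟩; P(|-z⟩) = |⟨-z|-x⟩|² = 1/2.
Joint probability = 36/40 × 1/2 = 0.450.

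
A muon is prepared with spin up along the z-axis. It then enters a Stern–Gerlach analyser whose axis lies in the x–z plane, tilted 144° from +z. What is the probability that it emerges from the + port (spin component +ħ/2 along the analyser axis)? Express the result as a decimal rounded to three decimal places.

For spin-½, the probability of finding spin-up along an axis at angle θ to the initial spin direction is cos²(θ/2); spin-down is sin²(θ/2).
θ = 144°, so P = cos²(72°) ≈ 0.095.

0.095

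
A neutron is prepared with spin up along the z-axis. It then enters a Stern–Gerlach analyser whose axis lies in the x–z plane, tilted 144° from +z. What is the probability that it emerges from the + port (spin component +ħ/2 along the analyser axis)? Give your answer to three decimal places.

0.095

For spin-½, the probability of finding spin-up along an axis at angle θ to the initial spin direction is cos²(θ/2); spin-down is sin²(θ/2).
θ = 144°, so P = cos²(72°) ≈ 0.095.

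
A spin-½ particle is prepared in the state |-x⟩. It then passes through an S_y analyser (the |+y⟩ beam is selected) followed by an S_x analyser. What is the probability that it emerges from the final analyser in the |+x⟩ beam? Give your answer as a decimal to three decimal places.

First analyser (S_y): from |-x⟩, P(|+y⟩) = 1/2.
After stage 1 the state is |+y⟩; P(|+x⟩) = |⟨+x|+y⟩|² = 1/2.
Joint probability = 1/2 × 1/2 = 0.250.

0.250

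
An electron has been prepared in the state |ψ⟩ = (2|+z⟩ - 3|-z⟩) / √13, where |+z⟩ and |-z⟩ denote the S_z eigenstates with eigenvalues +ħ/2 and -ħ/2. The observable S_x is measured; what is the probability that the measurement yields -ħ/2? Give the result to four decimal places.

|-x⟩ = (|+z⟩ - |-z⟩)/√2, so ⟨-x|ψ⟩ = (5) / (√2·√13).
P = |5|² / 26 = 25/26.

0.9615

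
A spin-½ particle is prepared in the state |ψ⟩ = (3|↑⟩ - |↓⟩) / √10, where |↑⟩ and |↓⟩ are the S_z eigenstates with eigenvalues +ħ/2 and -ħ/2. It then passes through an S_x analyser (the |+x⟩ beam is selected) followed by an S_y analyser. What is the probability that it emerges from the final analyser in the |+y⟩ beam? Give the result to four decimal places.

First analyser (S_x): P(|+x⟩) = |⟨+x|ψ⟩|² = 4/20.
After stage 1 the state is |+x⟩; P(|+y⟩) = |⟨+y|+x⟩|² = 1/2.
Joint probability = 4/20 × 1/2 = 0.1000.

0.1000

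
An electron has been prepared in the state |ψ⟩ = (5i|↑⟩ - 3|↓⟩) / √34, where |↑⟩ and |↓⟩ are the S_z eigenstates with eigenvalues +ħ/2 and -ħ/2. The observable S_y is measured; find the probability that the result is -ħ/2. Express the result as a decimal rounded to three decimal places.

|-y⟩ = (|↑⟩ - i|↓⟩)/√2, so ⟨-y|ψ⟩ = (2i) / (√2·√34).
P = |2i|² / 68 = 4/68.

0.059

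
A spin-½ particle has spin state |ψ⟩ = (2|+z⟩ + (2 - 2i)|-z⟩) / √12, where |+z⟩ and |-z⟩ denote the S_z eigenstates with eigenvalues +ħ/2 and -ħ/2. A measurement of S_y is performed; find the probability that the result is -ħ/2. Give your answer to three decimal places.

0.833

|-y⟩ = (|+z⟩ - i|-z⟩)/√2, so ⟨-y|ψ⟩ = (4 + 2i) / (√2·√12).
P = |4 + 2i|² / 24 = 20/24.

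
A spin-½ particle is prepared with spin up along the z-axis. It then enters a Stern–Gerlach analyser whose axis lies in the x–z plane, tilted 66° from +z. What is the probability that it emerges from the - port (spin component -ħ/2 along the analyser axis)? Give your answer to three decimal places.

For spin-½, the probability of finding spin-up along an axis at angle θ to the initial spin direction is cos²(θ/2); spin-down is sin²(θ/2).
θ = 66°, so P = sin²(33°) ≈ 0.297.

0.297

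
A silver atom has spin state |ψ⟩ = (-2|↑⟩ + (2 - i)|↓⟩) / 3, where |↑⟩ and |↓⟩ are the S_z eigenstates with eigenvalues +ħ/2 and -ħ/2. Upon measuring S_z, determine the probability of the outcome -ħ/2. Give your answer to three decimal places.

0.556

The -ħ/2 outcome corresponds to |↓⟩. Its amplitude in |ψ⟩ is (2 - i)/3.
P = |2 - i|² / 9 = 5/9.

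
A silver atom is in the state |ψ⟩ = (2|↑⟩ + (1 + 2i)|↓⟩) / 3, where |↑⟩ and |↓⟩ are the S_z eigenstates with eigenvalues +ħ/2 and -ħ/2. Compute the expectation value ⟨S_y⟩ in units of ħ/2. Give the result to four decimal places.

⟨σ_y⟩ = 2 Im(a* b)/(|a|²+|b|²) with a = 2, b = (1 + 2i).
a* b = (2 + 4i), so ⟨σ_y⟩ = 8/9.
⟨S_y⟩ = (ħ/2)·⟨σ_y⟩.

0.8889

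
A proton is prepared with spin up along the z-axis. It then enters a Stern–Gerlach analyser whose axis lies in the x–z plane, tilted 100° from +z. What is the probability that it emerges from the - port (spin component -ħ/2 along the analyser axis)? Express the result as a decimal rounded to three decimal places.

For spin-½, the probability of finding spin-up along an axis at angle θ to the initial spin direction is cos²(θ/2); spin-down is sin²(θ/2).
θ = 100°, so P = sin²(50°) ≈ 0.587.

0.587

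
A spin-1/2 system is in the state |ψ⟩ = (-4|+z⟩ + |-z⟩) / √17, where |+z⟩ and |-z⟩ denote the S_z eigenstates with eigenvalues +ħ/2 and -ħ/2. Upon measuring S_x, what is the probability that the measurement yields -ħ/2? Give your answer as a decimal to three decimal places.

0.735

|-x⟩ = (|+z⟩ - |-z⟩)/√2, so ⟨-x|ψ⟩ = (-5) / (√2·√17).
P = |-5|² / 34 = 25/34.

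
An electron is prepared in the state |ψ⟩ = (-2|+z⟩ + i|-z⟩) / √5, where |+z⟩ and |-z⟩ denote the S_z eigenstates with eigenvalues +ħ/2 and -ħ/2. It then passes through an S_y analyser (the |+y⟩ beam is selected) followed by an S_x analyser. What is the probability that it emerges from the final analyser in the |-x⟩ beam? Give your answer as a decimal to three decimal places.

First analyser (S_y): P(|+y⟩) = |⟨+y|ψ⟩|² = 1/10.
After stage 1 the state is |+y⟩; P(|-x⟩) = |⟨-x|+y⟩|² = 1/2.
Joint probability = 1/10 × 1/2 = 0.050.

0.050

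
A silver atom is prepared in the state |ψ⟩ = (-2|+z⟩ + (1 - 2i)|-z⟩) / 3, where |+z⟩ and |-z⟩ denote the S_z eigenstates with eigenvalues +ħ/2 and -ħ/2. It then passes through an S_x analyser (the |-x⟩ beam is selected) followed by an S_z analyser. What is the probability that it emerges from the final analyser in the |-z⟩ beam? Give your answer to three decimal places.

0.361

First analyser (S_x): P(|-x⟩) = |⟨-x|ψ⟩|² = 13/18.
After stage 1 the state is |-x⟩; P(|-z⟩) = |⟨-z|-x⟩|² = 1/2.
Joint probability = 13/18 × 1/2 = 0.361.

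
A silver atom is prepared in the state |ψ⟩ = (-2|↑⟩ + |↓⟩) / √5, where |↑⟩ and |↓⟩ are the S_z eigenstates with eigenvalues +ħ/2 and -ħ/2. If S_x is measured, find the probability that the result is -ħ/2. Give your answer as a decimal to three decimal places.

|-x⟩ = (|↑⟩ - |↓⟩)/√2, so ⟨-x|ψ⟩ = (-3) / (√2·√5).
P = |-3|² / 10 = 9/10.

0.900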